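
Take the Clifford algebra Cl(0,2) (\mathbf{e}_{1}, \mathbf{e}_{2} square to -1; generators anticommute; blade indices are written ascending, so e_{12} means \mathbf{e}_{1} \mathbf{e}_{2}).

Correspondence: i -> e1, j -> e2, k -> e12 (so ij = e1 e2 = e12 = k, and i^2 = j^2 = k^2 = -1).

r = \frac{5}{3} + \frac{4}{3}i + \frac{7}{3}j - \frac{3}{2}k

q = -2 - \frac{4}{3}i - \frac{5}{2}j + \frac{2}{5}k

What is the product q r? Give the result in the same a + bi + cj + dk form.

In blades: q = -2 - \frac{4}{3} e_{1} - \frac{5}{2} e_{2} + \frac{2}{5} e_{12}, r = \frac{5}{3} + \frac{4}{3} e_{1} + \frac{7}{3} e_{2} - \frac{3}{2} e_{12}.
Distribute q over r term by term (generator squares from the signature, products reordered to ascending indices): (-2)*r = -\frac{10}{3} - \frac{8}{3} e_{1} - \frac{14}{3} e_{2} + 3 e_{12}; (-\frac{4}{3} e_{1})*r = \frac{16}{9} - \frac{20}{9} e_{1} - 2 e_{2} - \frac{28}{9} e_{12}; (-\frac{5}{2} e_{2})*r = \frac{35}{6} + \frac{15}{4} e_{1} - \frac{25}{6} e_{2} + \frac{10}{3} e_{12}; (\frac{2}{5} e_{12})*r = \frac{3}{5} - \frac{14}{15} e_{1} + \frac{8}{15} e_{2} + \frac{2}{3} e_{12}.
Sum: \frac{439}{90} - \frac{373}{180} e_{1} - \frac{103}{10} e_{2} + \frac{35}{9} e_{12}; translating back through the correspondence:
Answer: \frac{439}{90} - \frac{373}{180}i - \frac{103}{10}j + \frac{35}{9}k


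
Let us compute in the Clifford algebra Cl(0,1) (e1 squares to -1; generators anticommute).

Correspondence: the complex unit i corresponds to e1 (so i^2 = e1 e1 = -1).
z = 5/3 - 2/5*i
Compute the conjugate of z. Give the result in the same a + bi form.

In blades: z = 5/3 - 2/5*e1.
Conjugation here is Clifford conjugation: the scalar is fixed and the grade-1 and grade-2 blades all flip sign, giving 5/3 + 2/5*e1; translating back:
Answer: 5/3 + 2/5*i


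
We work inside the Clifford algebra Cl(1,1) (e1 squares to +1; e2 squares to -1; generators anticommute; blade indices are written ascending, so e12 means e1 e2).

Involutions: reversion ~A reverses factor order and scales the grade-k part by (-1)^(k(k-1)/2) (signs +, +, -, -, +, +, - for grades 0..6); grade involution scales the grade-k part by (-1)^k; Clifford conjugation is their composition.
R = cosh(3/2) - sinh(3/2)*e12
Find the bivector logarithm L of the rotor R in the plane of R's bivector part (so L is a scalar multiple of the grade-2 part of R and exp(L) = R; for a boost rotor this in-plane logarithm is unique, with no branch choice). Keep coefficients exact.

The scalar part of R is cosh(3/2), so cosh pins the rapidity up to sign — the sign comes from the bivector part; dividing that part by sinh of the rapidity yields the plane, and the in-plane L = rapidity * plane is unique because the two sign choices cancel.
Concretely: cosh(rapidity) = cosh(3/2) gives rapidity = ±3/2, and since rapidity/sinh(rapidity) is even the sign is immaterial: L = (rapidity/sinh(rapidity)) * <R>_2 = (3/(2*sinh(3/2))) * <R>_2.
Answer: -3/2*e12


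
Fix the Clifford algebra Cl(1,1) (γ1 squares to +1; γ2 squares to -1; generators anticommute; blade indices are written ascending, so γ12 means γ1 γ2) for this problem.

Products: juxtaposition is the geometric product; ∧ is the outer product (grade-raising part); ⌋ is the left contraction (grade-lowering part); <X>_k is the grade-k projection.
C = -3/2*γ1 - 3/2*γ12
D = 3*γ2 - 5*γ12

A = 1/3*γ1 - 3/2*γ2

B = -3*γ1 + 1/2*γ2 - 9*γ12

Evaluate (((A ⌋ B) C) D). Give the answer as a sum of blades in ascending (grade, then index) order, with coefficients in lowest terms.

step 1: -1/4 + 27/2*γ1 - 3*γ2
step 2: -81/4 + 39/8*γ1 - 81/4*γ2 - 33/8*γ12
step 3: 651/8 + 909/8*γ1 - 681/8*γ2 + 927/8*γ12
Answer: 651/8 + 909/8*γ1 - 681/8*γ2 + 927/8*γ12


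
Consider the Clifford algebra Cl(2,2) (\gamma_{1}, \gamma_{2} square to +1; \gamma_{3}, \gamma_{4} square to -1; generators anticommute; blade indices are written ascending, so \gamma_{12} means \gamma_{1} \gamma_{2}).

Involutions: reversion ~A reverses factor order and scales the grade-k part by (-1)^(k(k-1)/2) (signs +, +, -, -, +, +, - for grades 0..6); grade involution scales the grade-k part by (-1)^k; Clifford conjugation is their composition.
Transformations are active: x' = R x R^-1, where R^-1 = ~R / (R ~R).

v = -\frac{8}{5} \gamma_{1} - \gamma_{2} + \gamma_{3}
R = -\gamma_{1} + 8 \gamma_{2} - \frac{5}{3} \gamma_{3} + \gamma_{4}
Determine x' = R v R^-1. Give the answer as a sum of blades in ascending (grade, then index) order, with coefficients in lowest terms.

~R = -\gamma_{1} + 8 \gamma_{2} - \frac{5}{3} \gamma_{3} + \gamma_{4}, and R ~R = \frac{551}{9}, so R^-1 = ~R / (\frac{551}{9}).
R v = -\frac{71}{15} + \frac{69}{5} \gamma_{12} - \frac{11}{3} \gamma_{13} + \frac{8}{5} \gamma_{14} + \frac{19}{3} \gamma_{23} + \gamma_{24} - \gamma_{34}
Answer: \frac{4834}{2755} \gamma_{1} - \frac{653}{2755} \gamma_{2} - \frac{409}{551} \gamma_{3} - \frac{426}{2755} \gamma_{4}


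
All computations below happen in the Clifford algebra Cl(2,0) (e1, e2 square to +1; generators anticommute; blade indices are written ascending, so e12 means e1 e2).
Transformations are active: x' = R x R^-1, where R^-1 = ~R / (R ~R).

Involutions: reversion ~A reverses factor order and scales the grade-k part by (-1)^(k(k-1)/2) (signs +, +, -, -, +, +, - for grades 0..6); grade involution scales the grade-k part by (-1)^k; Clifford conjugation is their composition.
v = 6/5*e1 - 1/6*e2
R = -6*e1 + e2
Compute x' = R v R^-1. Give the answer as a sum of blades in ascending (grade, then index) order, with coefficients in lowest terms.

~R = -6*e1 + e2, and R ~R = 37, so R^-1 = ~R / (37).
R v = -221/30 - 1/5*e12
Answer: 44/37*e1 - 257/1110*e2


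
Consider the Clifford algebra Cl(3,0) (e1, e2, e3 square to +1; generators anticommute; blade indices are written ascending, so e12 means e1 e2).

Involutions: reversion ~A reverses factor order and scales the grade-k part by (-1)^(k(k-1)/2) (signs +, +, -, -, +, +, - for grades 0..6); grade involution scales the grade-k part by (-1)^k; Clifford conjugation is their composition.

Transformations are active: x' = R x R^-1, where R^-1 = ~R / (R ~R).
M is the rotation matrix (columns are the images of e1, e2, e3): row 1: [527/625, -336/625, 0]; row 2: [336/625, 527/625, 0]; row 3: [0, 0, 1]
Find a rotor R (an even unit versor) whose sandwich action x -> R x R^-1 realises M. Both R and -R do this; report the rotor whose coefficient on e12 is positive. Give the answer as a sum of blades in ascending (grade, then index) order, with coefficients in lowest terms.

Method: write R = a + b12*e12 + b13*e13 + b23*e23 with a^2 + b12^2 + b13^2 + b23^2 = 1 (so R^-1 = ~R). Expanding the columns R e_j ~R gives tr M = 4a^2 - 1 and, from the antisymmetric part, M21 - M12 = -4a*b12, M13 - M31 = 4a*b13, M32 - M23 = -4a*b23.
Here tr M = 1679/625, so a^2 = (1 + tr M)/4 = 576/625 and a = ±24/25. Taking a = 24/25: M21 - M12 = 672/625, M13 - M31 = 0, M32 - M23 = 0, giving b12 = -7/25, b13 = 0, b23 = 0, i.e. R = 24/25 - 7/25*e12.
Its e12 coefficient is negative, so report the other preimage -R.
Answer: -24/25 + 7/25*e12. Uniqueness: Spin(3) -> SO(3) maps R and -R to the same rotation of trace 1679/625; fixing the sign of the e12 coefficient removes the ambiguity.


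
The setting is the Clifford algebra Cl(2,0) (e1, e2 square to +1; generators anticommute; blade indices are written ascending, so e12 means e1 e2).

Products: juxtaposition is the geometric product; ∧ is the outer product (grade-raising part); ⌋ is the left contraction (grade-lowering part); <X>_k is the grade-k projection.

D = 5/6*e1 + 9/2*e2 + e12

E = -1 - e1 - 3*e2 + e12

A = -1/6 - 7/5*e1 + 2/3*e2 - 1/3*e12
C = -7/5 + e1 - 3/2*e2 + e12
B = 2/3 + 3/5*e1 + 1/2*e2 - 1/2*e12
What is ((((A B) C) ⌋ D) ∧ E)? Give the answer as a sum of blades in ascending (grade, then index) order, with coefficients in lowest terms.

step 1: -353/450 - 13/15*e1 + 227/180*e2 - 223/180*e12
step 2: -3791/9000 + 1847/1800*e1 - 13/60*e2 + 89/90*e12
step 3: -479/432 - 1451/10800*e1 - 15649/18000*e2 - 3791/9000*e12
step 4: 479/432 + 6713/5400*e1 + 18881/4500*e2 - 62311/54000*e12
Answer: 479/432 + 6713/5400*e1 + 18881/4500*e2 - 62311/54000*e12


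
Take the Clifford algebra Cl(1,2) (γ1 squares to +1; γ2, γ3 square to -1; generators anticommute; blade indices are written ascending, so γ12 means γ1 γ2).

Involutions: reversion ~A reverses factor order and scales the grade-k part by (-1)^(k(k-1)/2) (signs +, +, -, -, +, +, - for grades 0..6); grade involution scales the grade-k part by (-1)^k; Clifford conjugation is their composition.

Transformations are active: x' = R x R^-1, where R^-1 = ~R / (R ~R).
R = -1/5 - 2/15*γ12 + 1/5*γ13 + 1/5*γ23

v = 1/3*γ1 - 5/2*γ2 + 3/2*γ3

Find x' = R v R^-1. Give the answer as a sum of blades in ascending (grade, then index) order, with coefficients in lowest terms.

~R = -1/5 + 2/15*γ12 - 1/5*γ13 - 1/5*γ23, and R ~R = 1/45, so R^-1 = ~R / (1/45).
R v = -7/10*γ1 + 11/45*γ2 - 13/15*γ3 + 11/30*γ123
Answer: 283/15*γ1 + 47/10*γ2 + 37/2*γ3


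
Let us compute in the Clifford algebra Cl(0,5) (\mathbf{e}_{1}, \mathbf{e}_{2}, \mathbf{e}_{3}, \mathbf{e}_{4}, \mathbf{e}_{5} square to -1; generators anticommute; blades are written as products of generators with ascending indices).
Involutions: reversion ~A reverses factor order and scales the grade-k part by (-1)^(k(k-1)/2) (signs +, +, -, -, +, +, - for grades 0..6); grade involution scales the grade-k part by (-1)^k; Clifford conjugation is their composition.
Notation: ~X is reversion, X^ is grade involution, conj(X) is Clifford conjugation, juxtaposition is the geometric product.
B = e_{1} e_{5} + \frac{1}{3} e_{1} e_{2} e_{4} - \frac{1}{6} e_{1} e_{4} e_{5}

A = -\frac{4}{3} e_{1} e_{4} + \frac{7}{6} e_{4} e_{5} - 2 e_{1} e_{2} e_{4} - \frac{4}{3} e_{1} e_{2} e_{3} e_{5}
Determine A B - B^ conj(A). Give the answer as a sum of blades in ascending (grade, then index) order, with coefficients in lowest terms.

first term: -\frac{2}{3} + \frac{7}{36} e_{1} - \frac{4}{9} e_{2} - \frac{2}{9} e_{5} - \frac{7}{6} e_{1} e_{4} + \frac{4}{3} e_{2} e_{3} + \frac{1}{3} e_{2} e_{5} - \frac{4}{3} e_{4} e_{5} + \frac{7}{18} e_{1} e_{2} e_{5} + \frac{2}{9} e_{2} e_{3} e_{4} + 2 e_{2} e_{4} e_{5} - \frac{4}{9} e_{3} e_{4} e_{5}
second term: \frac{2}{3} + \frac{7}{36} e_{1} - \frac{4}{9} e_{2} - \frac{2}{9} e_{5} - \frac{7}{6} e_{1} e_{4} + \frac{4}{3} e_{2} e_{3} + \frac{1}{3} e_{2} e_{5} - \frac{4}{3} e_{4} e_{5} - \frac{7}{18} e_{1} e_{2} e_{5} - \frac{2}{9} e_{2} e_{3} e_{4} - 2 e_{2} e_{4} e_{5} + \frac{4}{9} e_{3} e_{4} e_{5}
Answer: -\frac{4}{3} + \frac{7}{9} e_{1} e_{2} e_{5} + \frac{4}{9} e_{2} e_{3} e_{4} + 4 e_{2} e_{4} e_{5} - \frac{8}{9} e_{3} e_{4} e_{5}


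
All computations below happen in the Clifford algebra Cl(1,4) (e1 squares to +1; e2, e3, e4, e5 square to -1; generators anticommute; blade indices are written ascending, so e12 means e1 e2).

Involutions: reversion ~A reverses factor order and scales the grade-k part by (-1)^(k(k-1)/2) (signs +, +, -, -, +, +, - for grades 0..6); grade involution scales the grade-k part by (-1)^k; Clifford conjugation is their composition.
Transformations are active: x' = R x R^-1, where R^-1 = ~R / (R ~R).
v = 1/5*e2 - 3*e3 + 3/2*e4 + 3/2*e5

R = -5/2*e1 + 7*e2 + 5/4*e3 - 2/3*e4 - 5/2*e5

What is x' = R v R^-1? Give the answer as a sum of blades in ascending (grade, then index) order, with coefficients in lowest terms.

~R = -5/2*e1 + 7*e2 + 5/4*e3 - 2/3*e4 - 5/2*e5, and R ~R = -7345/144, so R^-1 = ~R / (-7345/144).
R v = 71/10 - 1/2*e12 + 15/2*e13 - 15/4*e14 - 15/4*e15 - 85/4*e23 + 319/30*e24 + 11*e25 - 1/8*e34 - 45/8*e35 + 11/4*e45
Answer: 5112/7345*e1 - 78913/36725*e2 + 19479/7345*e3 - 96543/73450*e4 - 11811/14690*e5


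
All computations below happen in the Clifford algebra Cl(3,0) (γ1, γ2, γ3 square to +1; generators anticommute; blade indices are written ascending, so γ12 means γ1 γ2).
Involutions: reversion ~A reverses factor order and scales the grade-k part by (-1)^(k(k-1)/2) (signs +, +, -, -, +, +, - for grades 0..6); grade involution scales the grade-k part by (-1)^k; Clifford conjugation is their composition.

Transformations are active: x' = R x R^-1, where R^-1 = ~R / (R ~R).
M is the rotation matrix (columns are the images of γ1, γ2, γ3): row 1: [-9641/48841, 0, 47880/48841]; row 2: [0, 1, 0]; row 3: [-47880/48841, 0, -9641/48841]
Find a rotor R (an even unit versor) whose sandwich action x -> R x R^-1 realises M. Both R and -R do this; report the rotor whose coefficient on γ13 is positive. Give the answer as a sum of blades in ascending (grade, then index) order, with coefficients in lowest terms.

Method: write R = a + b12*γ12 + b13*γ13 + b23*γ23 with a^2 + b12^2 + b13^2 + b23^2 = 1 (so R^-1 = ~R). Expanding the columns R e_j ~R gives tr M = 4a^2 - 1 and, from the antisymmetric part, M21 - M12 = -4a*b12, M13 - M31 = 4a*b13, M32 - M23 = -4a*b23.
Here tr M = 29559/48841, so a^2 = (1 + tr M)/4 = 19600/48841 and a = ±140/221. Taking a = 140/221: M21 - M12 = 0, M13 - M31 = 95760/48841, M32 - M23 = 0, giving b12 = 0, b13 = 171/221, b23 = 0, i.e. R = 140/221 + 171/221*γ13.
Its γ13 coefficient is already positive.
Answer: 140/221 + 171/221*γ13. Note: both R and -R realise this M (trace 29559/48841); the covering map identifies them, and the γ13-coefficient sign is the tie-breaker.


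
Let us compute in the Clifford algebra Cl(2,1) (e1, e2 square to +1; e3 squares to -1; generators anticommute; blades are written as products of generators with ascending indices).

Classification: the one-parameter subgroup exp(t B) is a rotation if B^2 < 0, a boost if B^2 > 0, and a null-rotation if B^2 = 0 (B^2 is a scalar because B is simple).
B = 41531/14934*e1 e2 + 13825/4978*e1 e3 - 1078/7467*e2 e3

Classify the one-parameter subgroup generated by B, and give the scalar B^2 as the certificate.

B^2 term by term: the squares give (41531/14934)^2*(e1 e2)^2 + (13825/4978)^2*(e1 e3)^2 + (-1078/7467)^2*(e2 e3)^2 = 1724823961/223024356*(-1) + 191130625/24780484*(+1) + 1162084/55756089*(+1) = 0 (each basis 2-blade squares to minus the product of its generators' squares); cross terms between blades sharing an index anticommute and cancel. So B^2 = 0.
Answer: null-rotation, certificate B^2 = 0. Because 0 is invariant under every versor sandwich, the classification follows from its sign alone.


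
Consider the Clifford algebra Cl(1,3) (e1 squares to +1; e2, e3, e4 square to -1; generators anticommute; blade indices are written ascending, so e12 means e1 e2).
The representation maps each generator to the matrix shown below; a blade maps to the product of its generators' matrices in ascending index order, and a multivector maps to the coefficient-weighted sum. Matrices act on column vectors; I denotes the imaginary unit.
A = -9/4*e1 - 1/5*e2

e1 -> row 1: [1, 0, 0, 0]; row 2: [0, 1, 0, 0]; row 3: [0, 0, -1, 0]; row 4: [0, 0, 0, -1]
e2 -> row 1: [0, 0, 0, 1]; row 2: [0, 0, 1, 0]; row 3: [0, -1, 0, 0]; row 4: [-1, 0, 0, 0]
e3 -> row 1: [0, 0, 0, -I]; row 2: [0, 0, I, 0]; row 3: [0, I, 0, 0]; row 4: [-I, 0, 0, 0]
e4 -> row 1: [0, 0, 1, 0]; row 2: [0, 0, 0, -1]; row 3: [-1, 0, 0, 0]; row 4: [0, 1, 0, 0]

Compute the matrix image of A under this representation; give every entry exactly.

M = (-9/4)*rho(e1) + (-1/5)*rho(e2), summed entrywise:
Answer: row 1: [-9/4, 0, 0, -1/5]; row 2: [0, -9/4, -1/5, 0]; row 3: [0, 1/5, 9/4, 0]; row 4: [1/5, 0, 0, 9/4]


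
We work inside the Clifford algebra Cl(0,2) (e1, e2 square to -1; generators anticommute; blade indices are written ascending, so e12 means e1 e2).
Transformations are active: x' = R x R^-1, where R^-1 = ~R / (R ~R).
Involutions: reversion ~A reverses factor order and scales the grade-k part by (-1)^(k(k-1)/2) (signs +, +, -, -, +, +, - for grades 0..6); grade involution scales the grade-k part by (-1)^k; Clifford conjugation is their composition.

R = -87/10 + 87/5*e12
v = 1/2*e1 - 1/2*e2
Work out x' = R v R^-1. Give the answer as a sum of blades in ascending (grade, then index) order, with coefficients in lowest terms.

~R = -87/10 - 87/5*e12, and R ~R = 7569/20, so R^-1 = ~R / (7569/20).
R v = 87/20*e1 + 261/20*e2
Answer: -7/10*e1 - 1/10*e2


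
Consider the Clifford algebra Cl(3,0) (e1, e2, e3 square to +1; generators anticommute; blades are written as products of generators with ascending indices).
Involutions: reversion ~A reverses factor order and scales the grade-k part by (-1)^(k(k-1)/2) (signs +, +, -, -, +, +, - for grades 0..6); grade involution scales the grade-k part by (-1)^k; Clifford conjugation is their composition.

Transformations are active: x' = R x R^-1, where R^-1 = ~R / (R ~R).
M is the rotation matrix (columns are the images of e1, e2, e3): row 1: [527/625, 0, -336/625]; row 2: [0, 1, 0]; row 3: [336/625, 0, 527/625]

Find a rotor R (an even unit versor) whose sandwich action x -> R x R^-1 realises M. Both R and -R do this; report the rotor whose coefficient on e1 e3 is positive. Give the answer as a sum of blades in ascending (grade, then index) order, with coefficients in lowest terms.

Method: write R = a + b12*e1 e2 + b13*e1 e3 + b23*e2 e3 with a^2 + b12^2 + b13^2 + b23^2 = 1 (so R^-1 = ~R). Expanding the columns R e_j ~R gives tr M = 4a^2 - 1 and, from the antisymmetric part, M21 - M12 = -4a*b12, M13 - M31 = 4a*b13, M32 - M23 = -4a*b23.
Here tr M = 1679/625, so a^2 = (1 + tr M)/4 = 576/625 and a = ±24/25. Taking a = 24/25: M21 - M12 = 0, M13 - M31 = -672/625, M32 - M23 = 0, giving b12 = 0, b13 = -7/25, b23 = 0, i.e. R = 24/25 - 7/25*e1 e3.
Its e1 e3 coefficient is negative, so report the other preimage -R.
Answer: -24/25 + 7/25*e1 e3. Key observation: the double cover Spin(3) -> SO(3) sends R and -R to the same matrix (trace 1679/625 here), so the stated sign of the e1 e3 coefficient is what selects one sheet.


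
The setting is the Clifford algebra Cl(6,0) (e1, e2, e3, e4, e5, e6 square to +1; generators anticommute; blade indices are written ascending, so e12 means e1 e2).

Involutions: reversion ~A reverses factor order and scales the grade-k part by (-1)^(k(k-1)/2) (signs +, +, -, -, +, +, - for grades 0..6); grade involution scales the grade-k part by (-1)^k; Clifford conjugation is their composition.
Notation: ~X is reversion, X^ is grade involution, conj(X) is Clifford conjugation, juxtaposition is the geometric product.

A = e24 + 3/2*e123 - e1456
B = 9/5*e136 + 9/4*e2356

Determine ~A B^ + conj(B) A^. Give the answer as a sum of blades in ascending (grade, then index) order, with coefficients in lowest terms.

first term: 27/10*e26 + 27/8*e156 + 9/5*e345 + 9/4*e1234 - 9/4*e3456 - 9/5*e12346
second term: 27/10*e26 + 27/8*e156 - 9/5*e345 + 9/4*e1234 - 9/4*e3456 - 9/5*e12346
Answer: 27/5*e26 + 27/4*e156 + 9/2*e1234 - 9/2*e3456 - 18/5*e12346


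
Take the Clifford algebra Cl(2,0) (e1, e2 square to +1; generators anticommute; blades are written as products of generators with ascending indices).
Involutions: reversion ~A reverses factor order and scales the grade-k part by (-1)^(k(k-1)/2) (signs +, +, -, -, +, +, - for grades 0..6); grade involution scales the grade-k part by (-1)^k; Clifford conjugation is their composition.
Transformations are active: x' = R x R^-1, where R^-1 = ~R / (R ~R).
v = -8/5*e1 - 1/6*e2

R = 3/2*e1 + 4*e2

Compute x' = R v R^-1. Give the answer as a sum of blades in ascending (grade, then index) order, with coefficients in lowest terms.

~R = 3/2*e1 + 4*e2, and R ~R = 73/4, so R^-1 = ~R / (73/4).
R v = -46/15 + 123/20*e1 e2
Answer: 80/73*e1 - 2579/2190*e2


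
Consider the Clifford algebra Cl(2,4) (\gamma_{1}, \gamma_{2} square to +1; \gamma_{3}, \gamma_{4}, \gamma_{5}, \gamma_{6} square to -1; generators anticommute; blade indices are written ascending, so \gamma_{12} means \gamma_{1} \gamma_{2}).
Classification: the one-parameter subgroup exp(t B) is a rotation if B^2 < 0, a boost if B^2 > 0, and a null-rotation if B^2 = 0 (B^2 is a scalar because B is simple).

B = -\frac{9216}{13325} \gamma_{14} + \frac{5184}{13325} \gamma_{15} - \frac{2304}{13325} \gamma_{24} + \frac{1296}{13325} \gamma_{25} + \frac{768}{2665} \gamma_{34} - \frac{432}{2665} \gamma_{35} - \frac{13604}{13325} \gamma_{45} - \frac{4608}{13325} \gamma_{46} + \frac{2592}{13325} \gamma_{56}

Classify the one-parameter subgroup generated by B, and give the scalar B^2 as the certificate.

B^2 term by term: the squares give (-\frac{9216}{13325})^2*(\gamma_{14})^2 + (\frac{5184}{13325})^2*(\gamma_{15})^2 + (-\frac{2304}{13325})^2*(\gamma_{24})^2 + (\frac{1296}{13325})^2*(\gamma_{25})^2 + (\frac{768}{2665})^2*(\gamma_{34})^2 + (-\frac{432}{2665})^2*(\gamma_{35})^2 + (-\frac{13604}{13325})^2*(\gamma_{45})^2 + (-\frac{4608}{13325})^2*(\gamma_{46})^2 + (\frac{2592}{13325})^2*(\gamma_{56})^2 = \frac{84934656}{177555625}*(+1) + \frac{26873856}{177555625}*(+1) + \frac{5308416}{177555625}*(+1) + \frac{1679616}{177555625}*(+1) + \frac{589824}{7102225}*(-1) + \frac{186624}{7102225}*(-1) + \frac{185068816}{177555625}*(-1) + \frac{21233664}{177555625}*(-1) + \frac{6718464}{177555625}*(-1) = -\frac{16}{25} (each basis 2-blade squares to minus the product of its generators' squares); cross terms between blades sharing an index anticommute and cancel; the commuting (index-disjoint) pairs give grade-4 terms 2*c*c'*(blade product), which cancel blade by blade — \gamma_{1245}: \frac{23887872}{177555625} - \frac{23887872}{177555625} = 0; \gamma_{1345}: -\frac{7962624}{35511125} + \frac{7962624}{35511125} = 0; \gamma_{1456}: -\frac{47775744}{177555625} + \frac{47775744}{177555625} = 0; \gamma_{2345}: -\frac{1990656}{35511125} + \frac{1990656}{35511125} = 0; \gamma_{2456}: -\frac{11943936}{177555625} + \frac{11943936}{177555625} = 0; \gamma_{3456}: \frac{3981312}{35511125} - \frac{3981312}{35511125} = 0 — confirming B is simple. So B^2 = -\frac{16}{25}.
Answer: rotation, certificate B^2 = -\frac{16}{25}. The class reads off the invariant scalar -\frac{16}{25} directly.


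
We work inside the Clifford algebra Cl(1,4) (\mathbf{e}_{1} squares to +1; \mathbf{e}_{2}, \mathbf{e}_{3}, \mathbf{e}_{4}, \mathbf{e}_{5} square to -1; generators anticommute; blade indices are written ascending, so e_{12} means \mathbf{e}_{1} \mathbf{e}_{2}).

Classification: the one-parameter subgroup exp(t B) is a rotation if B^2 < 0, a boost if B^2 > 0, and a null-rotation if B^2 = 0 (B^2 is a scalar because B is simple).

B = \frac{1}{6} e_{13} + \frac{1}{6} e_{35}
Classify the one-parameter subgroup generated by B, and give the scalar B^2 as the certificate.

B^2 term by term: the squares give (\frac{1}{6})^2*(e_{13})^2 + (\frac{1}{6})^2*(e_{35})^2 = \frac{1}{36}*(+1) + \frac{1}{36}*(-1) = 0 (each basis 2-blade squares to minus the product of its generators' squares); cross terms between blades sharing an index anticommute and cancel. So B^2 = 0.
Answer: null-rotation, certificate B^2 = 0. B^2 = 0 is basis-independent, so its sign is the whole story.


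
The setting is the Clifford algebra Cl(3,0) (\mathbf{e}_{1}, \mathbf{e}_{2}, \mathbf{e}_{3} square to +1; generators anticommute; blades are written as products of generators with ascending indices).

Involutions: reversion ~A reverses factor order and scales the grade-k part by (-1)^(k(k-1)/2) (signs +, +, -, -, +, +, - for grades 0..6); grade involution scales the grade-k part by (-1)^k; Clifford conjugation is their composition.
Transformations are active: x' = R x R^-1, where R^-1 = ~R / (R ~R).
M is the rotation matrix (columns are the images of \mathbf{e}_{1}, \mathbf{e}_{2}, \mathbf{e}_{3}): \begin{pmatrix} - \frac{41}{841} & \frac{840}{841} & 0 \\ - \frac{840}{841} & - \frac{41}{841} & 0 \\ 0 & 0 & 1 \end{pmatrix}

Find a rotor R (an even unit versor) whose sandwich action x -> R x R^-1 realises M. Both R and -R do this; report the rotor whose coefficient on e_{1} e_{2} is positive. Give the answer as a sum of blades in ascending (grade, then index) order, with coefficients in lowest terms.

Method: write R = a + b12*e_{1} e_{2} + b13*e_{1} e_{3} + b23*e_{2} e_{3} with a^2 + b12^2 + b13^2 + b23^2 = 1 (so R^-1 = ~R). Expanding the columns R e_j ~R gives tr M = 4a^2 - 1 and, from the antisymmetric part, M21 - M12 = -4a*b12, M13 - M31 = 4a*b13, M32 - M23 = -4a*b23.
Here tr M = \frac{759}{841}, so a^2 = (1 + tr M)/4 = \frac{400}{841} and a = ±\frac{20}{29}. Taking a = \frac{20}{29}: M21 - M12 = -\frac{1680}{841}, M13 - M31 = 0, M32 - M23 = 0, giving b12 = \frac{21}{29}, b13 = 0, b23 = 0, i.e. R = \frac{20}{29} + \frac{21}{29} e_{1} e_{2}.
Its e_{1} e_{2} coefficient is already positive.
Answer: \frac{20}{29} + \frac{21}{29} e_{1} e_{2}. Recall the cover is two-to-one: with M of trace \frac{759}{841}, both preimages act alike, and the stated e_{1} e_{2} sign chooses the sheet.


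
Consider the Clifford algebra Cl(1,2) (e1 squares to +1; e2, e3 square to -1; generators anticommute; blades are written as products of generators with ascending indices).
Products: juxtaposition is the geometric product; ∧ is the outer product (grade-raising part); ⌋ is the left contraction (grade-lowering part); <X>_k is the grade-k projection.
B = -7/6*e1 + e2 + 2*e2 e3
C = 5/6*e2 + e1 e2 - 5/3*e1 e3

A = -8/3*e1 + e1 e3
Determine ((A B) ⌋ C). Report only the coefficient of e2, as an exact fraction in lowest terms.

step 1: 28/9 + 7/6*e3 - 2/3*e1 e2 - 19/3*e1 e2 e3
step 2: -2/3 - 35/18*e1 + 70/27*e2 + 28/9*e1 e2 - 140/27*e1 e3
Answer: 70/27


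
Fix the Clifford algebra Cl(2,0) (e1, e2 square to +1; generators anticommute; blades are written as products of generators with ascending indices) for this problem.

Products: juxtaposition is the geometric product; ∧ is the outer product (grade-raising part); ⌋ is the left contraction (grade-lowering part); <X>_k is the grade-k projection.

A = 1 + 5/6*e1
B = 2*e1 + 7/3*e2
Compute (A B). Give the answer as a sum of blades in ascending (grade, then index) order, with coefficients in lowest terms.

step 1: 5/3 + 2*e1 + 7/3*e2 + 35/18*e1 e2
Answer: 5/3 + 2*e1 + 7/3*e2 + 35/18*e1 e2


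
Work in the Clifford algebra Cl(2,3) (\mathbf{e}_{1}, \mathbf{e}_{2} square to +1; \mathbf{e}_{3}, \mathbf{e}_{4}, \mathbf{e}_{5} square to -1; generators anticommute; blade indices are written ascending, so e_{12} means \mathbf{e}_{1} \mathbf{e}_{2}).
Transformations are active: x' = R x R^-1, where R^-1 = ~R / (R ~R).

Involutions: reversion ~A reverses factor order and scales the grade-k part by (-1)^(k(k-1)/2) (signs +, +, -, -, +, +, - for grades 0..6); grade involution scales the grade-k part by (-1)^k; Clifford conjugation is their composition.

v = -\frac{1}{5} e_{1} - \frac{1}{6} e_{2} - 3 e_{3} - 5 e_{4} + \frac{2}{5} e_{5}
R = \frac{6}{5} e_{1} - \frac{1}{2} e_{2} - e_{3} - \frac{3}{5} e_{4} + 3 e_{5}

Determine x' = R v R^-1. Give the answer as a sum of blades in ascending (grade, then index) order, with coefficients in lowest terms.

~R = \frac{6}{5} e_{1} - \frac{1}{2} e_{2} - e_{3} - \frac{3}{5} e_{4} + 3 e_{5}, and R ~R = -\frac{867}{100}, so R^-1 = ~R / (-\frac{867}{100}).
R v = -\frac{2207}{300} - \frac{3}{10} e_{12} - \frac{19}{5} e_{13} - \frac{153}{25} e_{14} + \frac{27}{25} e_{15} + \frac{4}{3} e_{23} + \frac{12}{5} e_{24} + \frac{3}{10} e_{25} + \frac{16}{5} e_{34} + \frac{43}{5} e_{35} + \frac{369}{25} e_{45}
Answer: \frac{1939}{867} e_{1} - \frac{3547}{5202} e_{2} + \frac{3389}{2601} e_{3} + \frac{17261}{4335} e_{4} + \frac{20336}{4335} e_{5}


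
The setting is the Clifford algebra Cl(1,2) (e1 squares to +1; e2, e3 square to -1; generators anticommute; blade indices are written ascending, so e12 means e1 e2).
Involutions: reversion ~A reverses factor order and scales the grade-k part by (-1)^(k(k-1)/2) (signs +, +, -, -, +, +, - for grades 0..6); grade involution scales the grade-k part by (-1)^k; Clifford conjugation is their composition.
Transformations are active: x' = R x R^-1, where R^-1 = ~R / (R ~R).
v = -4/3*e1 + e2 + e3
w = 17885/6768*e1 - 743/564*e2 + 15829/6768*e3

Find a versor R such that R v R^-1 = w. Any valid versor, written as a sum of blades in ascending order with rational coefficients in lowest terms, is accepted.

Sketch: the shared square -2/9 makes R = v + w = 8861/6768*e1 - 179/564*e2 + 22597/6768*e3 the natural versor; its sandwich fixes that direction, negates (v - w)/2, and sends v to w.
Answer: 8861/6768*e1 - 179/564*e2 + 22597/6768*e3


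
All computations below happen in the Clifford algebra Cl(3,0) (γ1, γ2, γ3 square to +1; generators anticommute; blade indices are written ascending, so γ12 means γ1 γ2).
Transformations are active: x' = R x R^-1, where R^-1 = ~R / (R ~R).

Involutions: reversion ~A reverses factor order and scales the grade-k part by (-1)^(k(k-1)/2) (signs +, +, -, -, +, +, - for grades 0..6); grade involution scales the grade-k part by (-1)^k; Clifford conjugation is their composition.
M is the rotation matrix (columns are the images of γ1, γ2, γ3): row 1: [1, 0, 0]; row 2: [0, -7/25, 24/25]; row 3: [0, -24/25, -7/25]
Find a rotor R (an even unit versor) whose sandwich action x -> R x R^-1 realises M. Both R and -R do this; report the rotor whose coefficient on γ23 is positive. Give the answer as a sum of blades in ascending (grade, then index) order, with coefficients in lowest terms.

Method: write R = a + b12*γ12 + b13*γ13 + b23*γ23 with a^2 + b12^2 + b13^2 + b23^2 = 1 (so R^-1 = ~R). Expanding the columns R e_j ~R gives tr M = 4a^2 - 1 and, from the antisymmetric part, M21 - M12 = -4a*b12, M13 - M31 = 4a*b13, M32 - M23 = -4a*b23.
Here tr M = 11/25, so a^2 = (1 + tr M)/4 = 9/25 and a = ±3/5. Taking a = 3/5: M21 - M12 = 0, M13 - M31 = 0, M32 - M23 = -48/25, giving b12 = 0, b13 = 0, b23 = 4/5, i.e. R = 3/5 + 4/5*γ23.
Its γ23 coefficient is already positive.
Answer: 3/5 + 4/5*γ23. Why the constraint matters: R and -R act identically through the sandwich — M has trace 11/25 either way — so only the sign condition on γ23 picks one of the two preimages.


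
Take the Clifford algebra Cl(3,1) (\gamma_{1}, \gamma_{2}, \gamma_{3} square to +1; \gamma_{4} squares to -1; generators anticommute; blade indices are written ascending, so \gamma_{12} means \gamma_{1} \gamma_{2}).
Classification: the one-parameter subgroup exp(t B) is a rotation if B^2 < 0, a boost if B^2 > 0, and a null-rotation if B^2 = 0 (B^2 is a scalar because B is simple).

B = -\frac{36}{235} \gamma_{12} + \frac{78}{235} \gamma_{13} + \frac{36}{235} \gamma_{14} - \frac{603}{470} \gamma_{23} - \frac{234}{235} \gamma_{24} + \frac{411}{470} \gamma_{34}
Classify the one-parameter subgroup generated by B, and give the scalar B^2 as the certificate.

B^2 term by term: the squares give (-\frac{36}{235})^2*(\gamma_{12})^2 + (\frac{78}{235})^2*(\gamma_{13})^2 + (\frac{36}{235})^2*(\gamma_{14})^2 + (-\frac{603}{470})^2*(\gamma_{23})^2 + (-\frac{234}{235})^2*(\gamma_{24})^2 + (\frac{411}{470})^2*(\gamma_{34})^2 = \frac{1296}{55225}*(-1) + \frac{6084}{55225}*(-1) + \frac{1296}{55225}*(+1) + \frac{363609}{220900}*(-1) + \frac{54756}{55225}*(+1) + \frac{168921}{220900}*(+1) = 0 (each basis 2-blade squares to minus the product of its generators' squares); cross terms between blades sharing an index anticommute and cancel; the commuting (index-disjoint) pairs give grade-4 terms 2*c*c'*(blade product), which cancel blade by blade — \gamma_{1234}: -\frac{14796}{55225} + \frac{36504}{55225} - \frac{21708}{55225} = 0 — confirming B is simple. So B^2 = 0.
Answer: null-rotation, certificate B^2 = 0. B^2 = 0 is basis-independent, so its sign is the whole story.


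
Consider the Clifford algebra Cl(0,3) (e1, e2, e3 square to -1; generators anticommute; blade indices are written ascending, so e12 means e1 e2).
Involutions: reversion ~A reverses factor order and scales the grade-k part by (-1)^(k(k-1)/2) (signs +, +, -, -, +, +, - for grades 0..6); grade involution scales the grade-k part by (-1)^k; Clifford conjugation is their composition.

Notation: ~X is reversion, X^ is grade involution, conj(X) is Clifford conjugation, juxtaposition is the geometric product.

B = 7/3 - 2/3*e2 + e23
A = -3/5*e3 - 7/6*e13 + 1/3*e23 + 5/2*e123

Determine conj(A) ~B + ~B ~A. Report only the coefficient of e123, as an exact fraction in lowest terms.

first term: -1/3 + 5/2*e1 - 3/5*e2 + 73/45*e3 - 7/6*e12 + 19/18*e13 - 17/45*e23 + 119/18*e123
second term: -1/3 - 5/2*e1 - 3/5*e2 - 73/45*e3 + 7/6*e12 + 79/18*e13 - 17/45*e23 - 91/18*e123
Answer: 14/9


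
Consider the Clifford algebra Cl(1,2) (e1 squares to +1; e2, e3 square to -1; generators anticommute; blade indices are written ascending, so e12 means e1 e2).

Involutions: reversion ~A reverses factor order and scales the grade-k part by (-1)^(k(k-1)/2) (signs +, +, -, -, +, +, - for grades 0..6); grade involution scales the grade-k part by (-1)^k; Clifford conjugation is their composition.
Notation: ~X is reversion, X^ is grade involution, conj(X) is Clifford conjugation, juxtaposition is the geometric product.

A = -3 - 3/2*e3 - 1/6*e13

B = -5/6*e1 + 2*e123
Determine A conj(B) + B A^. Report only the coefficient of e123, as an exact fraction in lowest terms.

first term: -5/2*e1 + 1/3*e2 + 5/36*e3 + 3*e12 + 5/4*e13 - 6*e123
second term: 5/2*e1 + 1/3*e2 + 5/36*e3 - 3*e12 - 5/4*e13 - 6*e123
Answer: -12


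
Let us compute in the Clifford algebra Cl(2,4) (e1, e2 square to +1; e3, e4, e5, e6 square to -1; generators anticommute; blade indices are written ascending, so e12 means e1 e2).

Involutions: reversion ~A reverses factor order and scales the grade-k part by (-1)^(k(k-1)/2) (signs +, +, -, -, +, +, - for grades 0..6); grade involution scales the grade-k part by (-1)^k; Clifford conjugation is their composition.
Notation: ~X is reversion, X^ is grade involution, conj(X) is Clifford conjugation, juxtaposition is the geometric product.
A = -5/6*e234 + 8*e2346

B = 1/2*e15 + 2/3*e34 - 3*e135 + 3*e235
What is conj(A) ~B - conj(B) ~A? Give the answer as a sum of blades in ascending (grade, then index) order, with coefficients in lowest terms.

first term: -5/9*e2 + 16/3*e26 + 5/2*e45 + 24*e456 + 5/2*e1245 - 5/12*e12345 + 24*e12456 + 4*e123456
second term: 5/9*e2 + 16/3*e26 - 5/2*e45 - 24*e456 + 5/2*e1245 + 5/12*e12345 + 24*e12456 + 4*e123456
Answer: -10/9*e2 + 5*e45 + 48*e456 - 5/6*e12345


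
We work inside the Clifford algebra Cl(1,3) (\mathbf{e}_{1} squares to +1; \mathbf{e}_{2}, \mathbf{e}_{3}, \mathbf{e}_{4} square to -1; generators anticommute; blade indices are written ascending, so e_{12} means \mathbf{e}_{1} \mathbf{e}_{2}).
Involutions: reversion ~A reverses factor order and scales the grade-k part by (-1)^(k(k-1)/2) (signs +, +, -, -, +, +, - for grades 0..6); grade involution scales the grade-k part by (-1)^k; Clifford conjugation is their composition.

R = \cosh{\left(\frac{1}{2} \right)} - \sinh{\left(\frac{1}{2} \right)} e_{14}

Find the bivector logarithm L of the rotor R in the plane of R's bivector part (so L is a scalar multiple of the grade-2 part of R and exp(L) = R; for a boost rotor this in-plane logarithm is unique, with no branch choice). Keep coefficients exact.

The scalar part of R is \cosh{\left(\frac{1}{2} \right)}, so cosh pins the rapidity up to sign — the sign comes from the bivector part; dividing that part by sinh of the rapidity yields the plane, and the in-plane L = rapidity * plane is unique because the two sign choices cancel.
Concretely: cosh(rapidity) = \cosh{\left(\frac{1}{2} \right)} gives rapidity = ±\frac{1}{2}, and since rapidity/sinh(rapidity) is even the sign is immaterial: L = (rapidity/sinh(rapidity)) * <R>_2 = (\frac{1}{2 \sinh{\left(\frac{1}{2} \right)}}) * <R>_2.
Answer: - \frac{1}{2} e_{14}


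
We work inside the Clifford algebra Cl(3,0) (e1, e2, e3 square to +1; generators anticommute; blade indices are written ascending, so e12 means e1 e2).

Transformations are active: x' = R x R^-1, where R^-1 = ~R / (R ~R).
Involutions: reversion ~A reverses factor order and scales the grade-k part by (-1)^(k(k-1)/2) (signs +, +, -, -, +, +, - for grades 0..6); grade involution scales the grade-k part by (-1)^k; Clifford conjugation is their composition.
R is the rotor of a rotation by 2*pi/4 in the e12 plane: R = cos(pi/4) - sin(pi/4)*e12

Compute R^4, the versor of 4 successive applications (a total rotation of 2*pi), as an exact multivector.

Half-angle bookkeeping: 4 applications in e12 add up to rotor phase 4*pi/4 = pi, so R^4 = cos(pi) - sin(pi)*e12.
cos(pi) = -1 and sin(pi) = 0, so R^4 = -1. The total rotation 2*pi is 1 full turn, so every vector returns to itself, yet the rotor is -1, on the OTHER sheet of the double cover (an odd number of 2*pi turns).
Answer: -1


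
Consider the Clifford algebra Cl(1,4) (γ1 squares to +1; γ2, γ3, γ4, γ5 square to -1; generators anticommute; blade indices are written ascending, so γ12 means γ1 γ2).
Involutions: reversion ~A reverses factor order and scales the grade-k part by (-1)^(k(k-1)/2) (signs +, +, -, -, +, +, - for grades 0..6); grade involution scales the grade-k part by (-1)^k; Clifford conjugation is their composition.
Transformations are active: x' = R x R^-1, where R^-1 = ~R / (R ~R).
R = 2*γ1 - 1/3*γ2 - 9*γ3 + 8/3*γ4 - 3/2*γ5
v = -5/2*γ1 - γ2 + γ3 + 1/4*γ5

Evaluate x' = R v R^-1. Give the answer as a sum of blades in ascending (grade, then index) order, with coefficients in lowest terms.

~R = 2*γ1 - 1/3*γ2 - 9*γ3 + 8/3*γ4 - 3/2*γ5, and R ~R = -3113/36, so R^-1 = ~R / (-3113/36).
R v = 97/24 - 17/6*γ12 - 41/2*γ13 + 20/3*γ14 - 13/4*γ15 - 28/3*γ23 + 8/3*γ24 - 19/12*γ25 - 8/3*γ34 - 3/4*γ35 + 2/3*γ45
Answer: 14401/6226*γ1 + 3210/3113*γ2 - 494/3113*γ3 - 776/3113*γ4 - 1367/12452*γ5


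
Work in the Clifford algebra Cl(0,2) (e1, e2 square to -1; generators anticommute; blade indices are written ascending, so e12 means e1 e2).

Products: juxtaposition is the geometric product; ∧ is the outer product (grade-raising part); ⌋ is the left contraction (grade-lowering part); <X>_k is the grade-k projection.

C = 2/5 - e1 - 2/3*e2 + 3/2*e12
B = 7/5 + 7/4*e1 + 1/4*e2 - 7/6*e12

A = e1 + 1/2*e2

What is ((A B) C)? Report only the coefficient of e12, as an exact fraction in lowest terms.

step 1: -15/8 + 49/60*e1 + 28/15*e2 - 5/8*e12
step 2: 1619/720 + 917/200*e1 + 419/300*e2 - 1253/720*e12
Answer: -1253/720


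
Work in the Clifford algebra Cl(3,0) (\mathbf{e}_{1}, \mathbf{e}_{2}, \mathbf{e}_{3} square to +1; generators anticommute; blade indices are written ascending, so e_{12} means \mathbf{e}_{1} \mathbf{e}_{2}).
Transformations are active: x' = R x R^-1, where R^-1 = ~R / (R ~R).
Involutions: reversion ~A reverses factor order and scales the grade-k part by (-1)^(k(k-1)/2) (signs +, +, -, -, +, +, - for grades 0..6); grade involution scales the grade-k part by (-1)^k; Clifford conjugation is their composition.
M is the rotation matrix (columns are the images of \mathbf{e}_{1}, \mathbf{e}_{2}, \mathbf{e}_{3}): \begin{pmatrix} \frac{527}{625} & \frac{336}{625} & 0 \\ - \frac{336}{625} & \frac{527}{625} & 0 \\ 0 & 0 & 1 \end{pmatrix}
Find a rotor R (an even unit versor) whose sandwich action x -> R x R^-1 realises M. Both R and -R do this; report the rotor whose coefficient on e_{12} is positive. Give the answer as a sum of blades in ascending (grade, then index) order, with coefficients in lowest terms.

Method: write R = a + b12*e_{12} + b13*e_{13} + b23*e_{23} with a^2 + b12^2 + b13^2 + b23^2 = 1 (so R^-1 = ~R). Expanding the columns R e_j ~R gives tr M = 4a^2 - 1 and, from the antisymmetric part, M21 - M12 = -4a*b12, M13 - M31 = 4a*b13, M32 - M23 = -4a*b23.
Here tr M = \frac{1679}{625}, so a^2 = (1 + tr M)/4 = \frac{576}{625} and a = ±\frac{24}{25}. Taking a = \frac{24}{25}: M21 - M12 = -\frac{672}{625}, M13 - M31 = 0, M32 - M23 = 0, giving b12 = \frac{7}{25}, b13 = 0, b23 = 0, i.e. R = \frac{24}{25} + \frac{7}{25} e_{12}.
Its e_{12} coefficient is already positive.
Answer: \frac{24}{25} + \frac{7}{25} e_{12}. Why the constraint matters: R and -R act identically through the sandwich — M has trace \frac{1679}{625} either way — so only the sign condition on e_{12} picks one of the two preimages.


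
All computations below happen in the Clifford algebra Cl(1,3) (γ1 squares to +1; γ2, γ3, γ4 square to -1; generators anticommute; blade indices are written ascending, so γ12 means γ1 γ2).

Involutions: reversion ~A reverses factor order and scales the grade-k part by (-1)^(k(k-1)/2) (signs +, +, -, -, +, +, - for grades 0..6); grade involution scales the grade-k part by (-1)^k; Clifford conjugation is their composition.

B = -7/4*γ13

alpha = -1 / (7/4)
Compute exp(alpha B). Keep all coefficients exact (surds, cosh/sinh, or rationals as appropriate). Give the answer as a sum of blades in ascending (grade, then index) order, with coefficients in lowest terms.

B^2 = (-7/4)^2*(γ13)^2 = 49/16*(+1) = 49/16 (a basis 2-blade squares to minus the product of its generators' squares).
B^2 = 49/16 — the positive square puts this in the hyperbolic regime; l = 7/4, alpha*l = -1, so exp(alpha B) = cosh(-1) + (sinh(-1)/(7/4))*B = cosh(1) + (-4*sinh(1)/7)*B.
Answer: cosh(1) + sinh(1)*γ13
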